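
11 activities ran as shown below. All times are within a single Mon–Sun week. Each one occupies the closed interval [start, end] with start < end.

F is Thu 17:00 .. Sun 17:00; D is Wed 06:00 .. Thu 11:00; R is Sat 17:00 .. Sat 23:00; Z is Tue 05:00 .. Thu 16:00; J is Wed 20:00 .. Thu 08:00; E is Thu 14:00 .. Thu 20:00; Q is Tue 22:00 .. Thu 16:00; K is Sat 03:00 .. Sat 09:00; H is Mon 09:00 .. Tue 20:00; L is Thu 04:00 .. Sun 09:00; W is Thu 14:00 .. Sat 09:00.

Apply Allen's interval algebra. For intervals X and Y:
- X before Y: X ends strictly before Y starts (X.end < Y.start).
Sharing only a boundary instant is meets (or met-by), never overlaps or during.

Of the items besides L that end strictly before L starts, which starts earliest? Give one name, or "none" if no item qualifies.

Target L = [Thu 04:00, Sun 09:00].
D [Wed 06:00, Thu 11:00] → overlaps → excluded.
E [Thu 14:00, Thu 20:00] → during → excluded.
F [Thu 17:00, Sun 17:00] → overlapped-by → excluded.
H [Mon 09:00, Tue 20:00] → before → candidate.
J [Wed 20:00, Thu 08:00] → overlaps → excluded.
K [Sat 03:00, Sat 09:00] → during → excluded.
Q [Tue 22:00, Thu 16:00] → overlaps → excluded.
R [Sat 17:00, Sat 23:00] → during → excluded.
W [Thu 14:00, Sat 09:00] → during → excluded.
Z [Tue 05:00, Thu 16:00] → overlaps → excluded.
Among candidates, earliest start is Mon 09:00 → H.

H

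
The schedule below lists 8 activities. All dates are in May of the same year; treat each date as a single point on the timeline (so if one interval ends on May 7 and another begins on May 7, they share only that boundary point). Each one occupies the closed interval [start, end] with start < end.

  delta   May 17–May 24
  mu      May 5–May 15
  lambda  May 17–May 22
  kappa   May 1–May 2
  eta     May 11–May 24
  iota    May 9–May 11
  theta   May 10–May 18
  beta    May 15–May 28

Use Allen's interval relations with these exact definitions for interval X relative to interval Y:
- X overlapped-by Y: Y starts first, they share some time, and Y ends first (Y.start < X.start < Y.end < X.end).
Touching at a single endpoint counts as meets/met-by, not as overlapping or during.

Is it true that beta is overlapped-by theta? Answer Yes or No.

beta = [May 15, May 28], theta = [May 10, May 18].
Actual relation of beta to theta: overlapped-by.
Asked whether 'overlapped-by' holds → Yes.

Yes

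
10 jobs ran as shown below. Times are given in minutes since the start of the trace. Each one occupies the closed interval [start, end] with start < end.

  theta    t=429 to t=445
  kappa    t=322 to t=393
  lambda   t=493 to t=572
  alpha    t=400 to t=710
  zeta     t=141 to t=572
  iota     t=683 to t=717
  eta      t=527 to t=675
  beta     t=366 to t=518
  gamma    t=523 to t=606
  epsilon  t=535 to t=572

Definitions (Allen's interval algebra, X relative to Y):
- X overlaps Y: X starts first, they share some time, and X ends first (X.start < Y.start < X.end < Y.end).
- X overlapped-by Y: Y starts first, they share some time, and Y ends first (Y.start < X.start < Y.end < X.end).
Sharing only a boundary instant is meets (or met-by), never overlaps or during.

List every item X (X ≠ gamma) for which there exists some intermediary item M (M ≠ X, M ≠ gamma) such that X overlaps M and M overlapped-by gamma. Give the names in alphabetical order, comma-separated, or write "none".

Target gamma = [t=523, t=606].
Intermediaries M with M overlapped-by gamma: eta.
Via eta — items with X overlaps eta: lambda, zeta.
Union: lambda, zeta.

lambda, zeta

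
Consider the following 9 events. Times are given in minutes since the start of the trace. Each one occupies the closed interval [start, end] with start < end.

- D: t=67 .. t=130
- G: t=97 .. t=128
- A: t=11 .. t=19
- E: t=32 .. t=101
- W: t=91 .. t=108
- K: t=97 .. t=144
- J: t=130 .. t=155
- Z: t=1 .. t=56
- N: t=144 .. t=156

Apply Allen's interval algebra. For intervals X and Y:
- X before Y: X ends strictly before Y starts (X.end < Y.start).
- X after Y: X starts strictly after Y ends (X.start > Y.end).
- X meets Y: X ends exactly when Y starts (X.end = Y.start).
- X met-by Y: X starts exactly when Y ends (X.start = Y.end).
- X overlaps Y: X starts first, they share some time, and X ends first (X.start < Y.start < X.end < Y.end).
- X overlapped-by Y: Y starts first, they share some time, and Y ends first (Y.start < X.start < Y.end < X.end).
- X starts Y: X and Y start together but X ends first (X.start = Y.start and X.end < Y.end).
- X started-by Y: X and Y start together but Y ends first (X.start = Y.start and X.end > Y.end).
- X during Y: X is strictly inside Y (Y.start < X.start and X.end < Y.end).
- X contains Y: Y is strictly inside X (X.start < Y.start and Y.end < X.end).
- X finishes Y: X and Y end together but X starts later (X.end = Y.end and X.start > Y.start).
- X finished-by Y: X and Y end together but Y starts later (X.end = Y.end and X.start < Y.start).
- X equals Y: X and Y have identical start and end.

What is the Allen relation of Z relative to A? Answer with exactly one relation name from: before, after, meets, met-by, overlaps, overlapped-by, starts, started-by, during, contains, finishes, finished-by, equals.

contains

Z = [t=1, t=56]; A = [t=11, t=19].
Compare endpoints: Z.start < A.start, Z.start < A.end, Z.end > A.start, Z.end > A.end.
That pattern is 'contains'.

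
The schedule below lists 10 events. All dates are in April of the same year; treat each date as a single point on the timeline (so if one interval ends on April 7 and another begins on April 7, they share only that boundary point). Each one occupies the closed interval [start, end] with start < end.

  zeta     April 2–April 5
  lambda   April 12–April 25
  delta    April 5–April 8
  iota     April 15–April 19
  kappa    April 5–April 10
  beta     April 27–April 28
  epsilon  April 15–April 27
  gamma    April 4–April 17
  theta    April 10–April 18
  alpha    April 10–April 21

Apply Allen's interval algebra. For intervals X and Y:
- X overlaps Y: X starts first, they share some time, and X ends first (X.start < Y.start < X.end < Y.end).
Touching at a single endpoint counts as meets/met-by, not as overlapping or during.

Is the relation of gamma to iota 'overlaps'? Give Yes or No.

gamma = [April 4, April 17], iota = [April 15, April 19].
Actual relation of gamma to iota: overlaps.
Asked whether 'overlaps' holds → Yes.

Yes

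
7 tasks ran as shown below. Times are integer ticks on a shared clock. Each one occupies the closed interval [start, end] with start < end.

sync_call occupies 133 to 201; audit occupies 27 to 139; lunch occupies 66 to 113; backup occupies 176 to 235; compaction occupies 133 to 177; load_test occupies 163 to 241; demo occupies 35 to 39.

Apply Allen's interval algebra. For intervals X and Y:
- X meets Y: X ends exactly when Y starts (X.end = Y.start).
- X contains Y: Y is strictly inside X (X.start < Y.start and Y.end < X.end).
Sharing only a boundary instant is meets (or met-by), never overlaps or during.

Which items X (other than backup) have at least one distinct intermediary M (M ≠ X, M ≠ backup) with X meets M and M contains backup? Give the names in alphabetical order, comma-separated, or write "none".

none

Target backup = [176, 235].
Intermediaries M with M contains backup: load_test.
Via load_test — items with X meets load_test: none.
Union: none.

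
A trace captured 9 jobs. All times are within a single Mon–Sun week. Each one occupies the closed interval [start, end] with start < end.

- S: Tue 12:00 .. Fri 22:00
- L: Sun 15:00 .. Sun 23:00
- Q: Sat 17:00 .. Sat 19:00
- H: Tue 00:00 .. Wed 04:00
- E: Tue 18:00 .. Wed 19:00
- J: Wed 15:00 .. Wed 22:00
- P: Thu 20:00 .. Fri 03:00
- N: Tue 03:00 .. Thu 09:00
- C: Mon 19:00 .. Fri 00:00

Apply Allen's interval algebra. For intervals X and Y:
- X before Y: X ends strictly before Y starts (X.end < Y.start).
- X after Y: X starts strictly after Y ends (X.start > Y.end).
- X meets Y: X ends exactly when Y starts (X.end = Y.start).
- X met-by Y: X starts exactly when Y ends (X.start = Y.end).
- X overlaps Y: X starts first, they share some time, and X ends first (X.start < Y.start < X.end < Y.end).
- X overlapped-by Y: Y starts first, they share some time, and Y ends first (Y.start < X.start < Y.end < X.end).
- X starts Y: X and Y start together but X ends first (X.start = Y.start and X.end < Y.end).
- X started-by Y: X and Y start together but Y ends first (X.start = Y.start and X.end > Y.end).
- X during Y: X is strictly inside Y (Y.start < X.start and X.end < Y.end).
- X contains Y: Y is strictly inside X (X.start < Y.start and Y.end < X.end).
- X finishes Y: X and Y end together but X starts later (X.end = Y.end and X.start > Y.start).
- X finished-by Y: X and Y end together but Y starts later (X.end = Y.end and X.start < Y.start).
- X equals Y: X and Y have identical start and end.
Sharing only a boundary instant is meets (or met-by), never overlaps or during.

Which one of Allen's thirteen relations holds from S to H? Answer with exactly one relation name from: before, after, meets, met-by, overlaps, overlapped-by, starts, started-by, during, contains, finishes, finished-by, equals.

overlapped-by

S = [Tue 12:00, Fri 22:00]; H = [Tue 00:00, Wed 04:00].
Compare endpoints: S.start > H.start, S.start < H.end, S.end > H.start, S.end > H.end.
That pattern is 'overlapped-by'.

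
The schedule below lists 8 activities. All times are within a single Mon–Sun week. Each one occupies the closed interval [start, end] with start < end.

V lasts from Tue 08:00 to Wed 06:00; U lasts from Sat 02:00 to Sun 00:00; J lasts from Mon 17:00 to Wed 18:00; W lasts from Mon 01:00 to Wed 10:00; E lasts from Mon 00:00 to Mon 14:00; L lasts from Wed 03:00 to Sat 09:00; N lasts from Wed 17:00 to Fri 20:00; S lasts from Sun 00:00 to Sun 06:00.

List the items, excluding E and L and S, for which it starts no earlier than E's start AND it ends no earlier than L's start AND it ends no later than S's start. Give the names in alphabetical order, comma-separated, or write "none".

J, N, U, V, W

Conditions: its start is no earlier than E's start (X.start >= Mon 00:00) AND its end is no earlier than L's start (X.end >= Wed 03:00) AND its end is no later than S's start (X.end <= Sun 00:00).
J: start Mon 17:00 >= Mon 00:00? ✓; end Wed 18:00 >= Wed 03:00? ✓; end Wed 18:00 <= Sun 00:00? ✓ → yes.
N: start Wed 17:00 >= Mon 00:00? ✓; end Fri 20:00 >= Wed 03:00? ✓; end Fri 20:00 <= Sun 00:00? ✓ → yes.
U: start Sat 02:00 >= Mon 00:00? ✓; end Sun 00:00 >= Wed 03:00? ✓; end Sun 00:00 <= Sun 00:00? ✓ → yes.
V: start Tue 08:00 >= Mon 00:00? ✓; end Wed 06:00 >= Wed 03:00? ✓; end Wed 06:00 <= Sun 00:00? ✓ → yes.
W: start Mon 01:00 >= Mon 00:00? ✓; end Wed 10:00 >= Wed 03:00? ✓; end Wed 10:00 <= Sun 00:00? ✓ → yes.
Result: J, N, U, V, W.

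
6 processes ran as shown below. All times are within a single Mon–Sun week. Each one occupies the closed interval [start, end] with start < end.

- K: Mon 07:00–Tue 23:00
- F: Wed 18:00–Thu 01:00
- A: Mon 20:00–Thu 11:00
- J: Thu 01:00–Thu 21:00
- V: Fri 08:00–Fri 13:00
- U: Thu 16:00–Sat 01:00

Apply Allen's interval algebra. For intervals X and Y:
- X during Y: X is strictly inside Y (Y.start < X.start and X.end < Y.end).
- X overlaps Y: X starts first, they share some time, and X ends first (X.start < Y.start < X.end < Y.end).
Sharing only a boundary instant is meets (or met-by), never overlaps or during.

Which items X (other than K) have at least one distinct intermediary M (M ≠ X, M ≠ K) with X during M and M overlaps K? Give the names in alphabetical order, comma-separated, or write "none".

Target K = [Mon 07:00, Tue 23:00].
Intermediaries M with M overlaps K: none.
Union: none.

none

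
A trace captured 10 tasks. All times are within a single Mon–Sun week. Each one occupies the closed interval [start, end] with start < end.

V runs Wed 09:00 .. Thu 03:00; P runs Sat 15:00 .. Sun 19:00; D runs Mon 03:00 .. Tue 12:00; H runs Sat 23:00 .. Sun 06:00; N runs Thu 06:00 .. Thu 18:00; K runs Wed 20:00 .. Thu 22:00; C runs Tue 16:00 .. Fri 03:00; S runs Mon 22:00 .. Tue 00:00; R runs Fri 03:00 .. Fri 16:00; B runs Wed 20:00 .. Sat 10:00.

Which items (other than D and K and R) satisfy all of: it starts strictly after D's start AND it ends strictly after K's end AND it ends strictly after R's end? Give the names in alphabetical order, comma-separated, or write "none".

Conditions: its start is strictly after D's start (X.start > Mon 03:00) AND its end is strictly after K's end (X.end > Thu 22:00) AND its end is strictly after R's end (X.end > Fri 16:00).
B: start Wed 20:00 > Mon 03:00? ✓; end Sat 10:00 > Thu 22:00? ✓; end Sat 10:00 > Fri 16:00? ✓ → yes.
C: start Tue 16:00 > Mon 03:00? ✓; end Fri 03:00 > Thu 22:00? ✓; end Fri 03:00 > Fri 16:00? ✗ → no.
H: start Sat 23:00 > Mon 03:00? ✓; end Sun 06:00 > Thu 22:00? ✓; end Sun 06:00 > Fri 16:00? ✓ → yes.
N: start Thu 06:00 > Mon 03:00? ✓; end Thu 18:00 > Thu 22:00? ✗; end Thu 18:00 > Fri 16:00? ✗ → no.
P: start Sat 15:00 > Mon 03:00? ✓; end Sun 19:00 > Thu 22:00? ✓; end Sun 19:00 > Fri 16:00? ✓ → yes.
S: start Mon 22:00 > Mon 03:00? ✓; end Tue 00:00 > Thu 22:00? ✗; end Tue 00:00 > Fri 16:00? ✗ → no.
V: start Wed 09:00 > Mon 03:00? ✓; end Thu 03:00 > Thu 22:00? ✗; end Thu 03:00 > Fri 16:00? ✗ → no.
Result: B, H, P.

B, H, P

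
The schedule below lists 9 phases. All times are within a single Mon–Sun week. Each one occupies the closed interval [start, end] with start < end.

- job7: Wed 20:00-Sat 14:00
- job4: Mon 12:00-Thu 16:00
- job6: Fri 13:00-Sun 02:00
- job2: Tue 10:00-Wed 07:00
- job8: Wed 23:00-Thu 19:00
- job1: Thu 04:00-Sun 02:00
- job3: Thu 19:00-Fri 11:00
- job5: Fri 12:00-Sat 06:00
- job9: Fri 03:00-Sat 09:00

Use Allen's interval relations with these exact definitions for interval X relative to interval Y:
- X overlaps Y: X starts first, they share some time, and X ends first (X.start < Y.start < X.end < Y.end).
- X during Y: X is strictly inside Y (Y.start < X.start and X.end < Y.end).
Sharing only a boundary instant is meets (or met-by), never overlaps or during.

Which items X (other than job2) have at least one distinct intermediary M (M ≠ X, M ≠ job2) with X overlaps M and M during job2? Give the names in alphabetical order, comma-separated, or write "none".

Target job2 = [Tue 10:00, Wed 07:00].
Intermediaries M with M during job2: none.
Union: none.

none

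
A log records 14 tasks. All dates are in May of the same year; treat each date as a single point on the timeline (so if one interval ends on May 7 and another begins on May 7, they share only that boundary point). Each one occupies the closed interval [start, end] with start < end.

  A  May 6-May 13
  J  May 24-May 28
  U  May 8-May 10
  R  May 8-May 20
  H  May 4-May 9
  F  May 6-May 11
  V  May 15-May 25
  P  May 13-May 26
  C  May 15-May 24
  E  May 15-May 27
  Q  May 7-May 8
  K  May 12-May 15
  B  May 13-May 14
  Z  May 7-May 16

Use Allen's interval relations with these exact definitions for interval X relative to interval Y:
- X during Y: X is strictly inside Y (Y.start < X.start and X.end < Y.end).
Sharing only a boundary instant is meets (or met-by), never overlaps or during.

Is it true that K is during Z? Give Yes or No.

K = [May 12, May 15], Z = [May 7, May 16].
Actual relation of K to Z: during.
Asked whether 'during' holds → Yes.

Yes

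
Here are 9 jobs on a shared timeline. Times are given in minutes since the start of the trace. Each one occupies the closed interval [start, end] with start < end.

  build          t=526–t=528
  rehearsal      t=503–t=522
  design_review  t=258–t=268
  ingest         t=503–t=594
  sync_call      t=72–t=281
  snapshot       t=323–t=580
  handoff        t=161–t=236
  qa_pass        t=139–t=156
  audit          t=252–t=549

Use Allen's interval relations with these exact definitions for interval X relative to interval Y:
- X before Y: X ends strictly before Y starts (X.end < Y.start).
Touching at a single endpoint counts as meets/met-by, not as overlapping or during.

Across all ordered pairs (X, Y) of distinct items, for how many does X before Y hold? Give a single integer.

Checking all 72 ordered pairs for relation 'before'; matching pairs in alphabetical order:
(design_review, build): design_review before build ✓
(design_review, ingest): design_review before ingest ✓
(design_review, rehearsal): design_review before rehearsal ✓
(design_review, snapshot): design_review before snapshot ✓
(handoff, audit): handoff before audit ✓
(handoff, build): handoff before build ✓
(handoff, design_review): handoff before design_review ✓
(handoff, ingest): handoff before ingest ✓
(handoff, rehearsal): handoff before rehearsal ✓
(handoff, snapshot): handoff before snapshot ✓
(qa_pass, audit): qa_pass before audit ✓
(qa_pass, build): qa_pass before build ✓
(qa_pass, design_review): qa_pass before design_review ✓
(qa_pass, handoff): qa_pass before handoff ✓
(qa_pass, ingest): qa_pass before ingest ✓
(qa_pass, rehearsal): qa_pass before rehearsal ✓
(qa_pass, snapshot): qa_pass before snapshot ✓
(rehearsal, build): rehearsal before build ✓
(sync_call, build): sync_call before build ✓
(sync_call, ingest): sync_call before ingest ✓
(sync_call, rehearsal): sync_call before rehearsal ✓
(sync_call, snapshot): sync_call before snapshot ✓
Count: 22.

22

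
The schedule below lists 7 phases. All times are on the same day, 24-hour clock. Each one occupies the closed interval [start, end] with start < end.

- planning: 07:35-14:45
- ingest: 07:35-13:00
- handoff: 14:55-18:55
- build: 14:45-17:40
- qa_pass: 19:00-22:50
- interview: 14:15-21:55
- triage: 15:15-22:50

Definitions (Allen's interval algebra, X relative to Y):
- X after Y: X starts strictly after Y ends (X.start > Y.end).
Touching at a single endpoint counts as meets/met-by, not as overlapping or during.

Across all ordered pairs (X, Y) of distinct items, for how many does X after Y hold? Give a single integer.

Checking all 42 ordered pairs for relation 'after'; matching pairs in alphabetical order:
(build, ingest): build after ingest ✓
(handoff, ingest): handoff after ingest ✓
(handoff, planning): handoff after planning ✓
(interview, ingest): interview after ingest ✓
(qa_pass, build): qa_pass after build ✓
(qa_pass, handoff): qa_pass after handoff ✓
(qa_pass, ingest): qa_pass after ingest ✓
(qa_pass, planning): qa_pass after planning ✓
(triage, ingest): triage after ingest ✓
(triage, planning): triage after planning ✓
Count: 10.

10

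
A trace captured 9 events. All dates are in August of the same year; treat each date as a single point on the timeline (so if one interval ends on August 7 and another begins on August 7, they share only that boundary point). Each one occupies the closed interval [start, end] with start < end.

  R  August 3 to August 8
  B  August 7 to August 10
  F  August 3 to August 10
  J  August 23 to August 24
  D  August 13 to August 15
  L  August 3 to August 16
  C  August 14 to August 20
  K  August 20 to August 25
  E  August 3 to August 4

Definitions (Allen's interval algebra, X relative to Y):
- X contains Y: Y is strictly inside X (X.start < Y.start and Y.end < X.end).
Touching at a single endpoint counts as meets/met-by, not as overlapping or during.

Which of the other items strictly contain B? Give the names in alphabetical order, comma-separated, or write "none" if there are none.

L

Target B = [August 7, August 10].
C [August 14, August 20] → after → no.
D [August 13, August 15] → after → no.
E [August 3, August 4] → before → no.
F [August 3, August 10] → finished-by → no.
J [August 23, August 24] → after → no.
K [August 20, August 25] → after → no.
L [August 3, August 16] → contains → yes.
R [August 3, August 8] → overlaps → no.
Result: L.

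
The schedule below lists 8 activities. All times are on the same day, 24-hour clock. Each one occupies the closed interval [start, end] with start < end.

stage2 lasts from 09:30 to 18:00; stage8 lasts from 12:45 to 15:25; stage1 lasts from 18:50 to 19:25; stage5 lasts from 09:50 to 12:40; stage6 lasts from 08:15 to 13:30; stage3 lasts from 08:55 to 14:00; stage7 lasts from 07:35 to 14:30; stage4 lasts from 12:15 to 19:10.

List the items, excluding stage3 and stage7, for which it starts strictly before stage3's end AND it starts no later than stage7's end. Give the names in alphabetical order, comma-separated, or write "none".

Conditions: its start is strictly before stage3's end (X.start < 14:00) AND its start is no later than stage7's end (X.start <= 14:30).
stage1: start 18:50 < 14:00? ✗; start 18:50 <= 14:30? ✗ → no.
stage2: start 09:30 < 14:00? ✓; start 09:30 <= 14:30? ✓ → yes.
stage4: start 12:15 < 14:00? ✓; start 12:15 <= 14:30? ✓ → yes.
stage5: start 09:50 < 14:00? ✓; start 09:50 <= 14:30? ✓ → yes.
stage6: start 08:15 < 14:00? ✓; start 08:15 <= 14:30? ✓ → yes.
stage8: start 12:45 < 14:00? ✓; start 12:45 <= 14:30? ✓ → yes.
Result: stage2, stage4, stage5, stage6, stage8.

stage2, stage4, stage5, stage6, stage8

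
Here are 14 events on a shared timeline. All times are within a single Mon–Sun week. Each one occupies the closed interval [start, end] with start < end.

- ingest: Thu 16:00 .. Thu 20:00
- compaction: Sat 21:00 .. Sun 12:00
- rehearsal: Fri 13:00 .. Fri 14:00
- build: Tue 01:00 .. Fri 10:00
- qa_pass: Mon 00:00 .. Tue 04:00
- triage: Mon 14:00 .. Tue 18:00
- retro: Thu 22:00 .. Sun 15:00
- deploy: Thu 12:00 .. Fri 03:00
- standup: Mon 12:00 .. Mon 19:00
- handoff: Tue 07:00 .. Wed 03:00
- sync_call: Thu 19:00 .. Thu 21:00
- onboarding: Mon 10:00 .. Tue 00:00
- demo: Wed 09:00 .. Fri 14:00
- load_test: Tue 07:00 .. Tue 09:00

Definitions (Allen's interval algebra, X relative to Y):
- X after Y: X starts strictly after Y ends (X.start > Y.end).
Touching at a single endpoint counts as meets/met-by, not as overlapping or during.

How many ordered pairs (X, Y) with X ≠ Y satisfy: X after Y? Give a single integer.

62

Checking all 182 ordered pairs for relation 'after'; matching pairs in alphabetical order:
(build, onboarding): build after onboarding ✓
(build, standup): build after standup ✓
(compaction, build): compaction after build ✓
(compaction, demo): compaction after demo ✓
(compaction, deploy): compaction after deploy ✓
(compaction, handoff): compaction after handoff ✓
(compaction, ingest): compaction after ingest ✓
(compaction, load_test): compaction after load_test ✓
(compaction, onboarding): compaction after onboarding ✓
(compaction, qa_pass): compaction after qa_pass ✓
(compaction, rehearsal): compaction after rehearsal ✓
(compaction, standup): compaction after standup ✓
(compaction, sync_call): compaction after sync_call ✓
(compaction, triage): compaction after triage ✓
(demo, handoff): demo after handoff ✓
(demo, load_test): demo after load_test ✓
(demo, onboarding): demo after onboarding ✓
(demo, qa_pass): demo after qa_pass ✓
(demo, standup): demo after standup ✓
(demo, triage): demo after triage ✓
(deploy, handoff): deploy after handoff ✓
(deploy, load_test): deploy after load_test ✓
(deploy, onboarding): deploy after onboarding ✓
(deploy, qa_pass): deploy after qa_pass ✓
... plus 38 further pairs not listed.
Count: 62.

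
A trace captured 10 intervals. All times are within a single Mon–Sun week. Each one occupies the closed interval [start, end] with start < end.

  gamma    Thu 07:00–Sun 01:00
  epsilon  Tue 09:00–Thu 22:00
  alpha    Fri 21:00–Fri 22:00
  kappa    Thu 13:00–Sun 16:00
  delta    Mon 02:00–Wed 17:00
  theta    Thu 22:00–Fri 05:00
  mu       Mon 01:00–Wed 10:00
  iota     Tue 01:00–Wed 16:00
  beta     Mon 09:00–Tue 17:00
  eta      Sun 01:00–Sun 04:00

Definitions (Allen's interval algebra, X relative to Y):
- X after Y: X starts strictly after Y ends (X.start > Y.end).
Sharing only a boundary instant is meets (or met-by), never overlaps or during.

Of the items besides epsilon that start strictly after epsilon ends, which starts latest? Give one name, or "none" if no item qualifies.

Target epsilon = [Tue 09:00, Thu 22:00].
alpha [Fri 21:00, Fri 22:00] → after → candidate.
beta [Mon 09:00, Tue 17:00] → overlaps → excluded.
delta [Mon 02:00, Wed 17:00] → overlaps → excluded.
eta [Sun 01:00, Sun 04:00] → after → candidate.
gamma [Thu 07:00, Sun 01:00] → overlapped-by → excluded.
iota [Tue 01:00, Wed 16:00] → overlaps → excluded.
kappa [Thu 13:00, Sun 16:00] → overlapped-by → excluded.
mu [Mon 01:00, Wed 10:00] → overlaps → excluded.
theta [Thu 22:00, Fri 05:00] → met-by → excluded.
Among candidates, latest start is Sun 01:00 → eta.

eta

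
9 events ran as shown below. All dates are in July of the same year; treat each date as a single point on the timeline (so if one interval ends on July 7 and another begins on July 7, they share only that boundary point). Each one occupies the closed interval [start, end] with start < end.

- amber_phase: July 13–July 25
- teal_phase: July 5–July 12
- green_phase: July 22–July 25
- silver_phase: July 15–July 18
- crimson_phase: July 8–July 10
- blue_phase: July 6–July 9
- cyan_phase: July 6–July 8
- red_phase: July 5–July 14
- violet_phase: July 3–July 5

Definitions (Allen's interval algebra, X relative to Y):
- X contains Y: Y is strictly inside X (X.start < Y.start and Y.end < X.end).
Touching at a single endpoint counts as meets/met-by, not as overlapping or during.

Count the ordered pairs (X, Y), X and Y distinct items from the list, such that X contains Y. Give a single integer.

7

Checking all 72 ordered pairs for relation 'contains'; matching pairs in alphabetical order:
(amber_phase, silver_phase): amber_phase contains silver_phase ✓
(red_phase, blue_phase): red_phase contains blue_phase ✓
(red_phase, crimson_phase): red_phase contains crimson_phase ✓
(red_phase, cyan_phase): red_phase contains cyan_phase ✓
(teal_phase, blue_phase): teal_phase contains blue_phase ✓
(teal_phase, crimson_phase): teal_phase contains crimson_phase ✓
(teal_phase, cyan_phase): teal_phase contains cyan_phase ✓
Count: 7.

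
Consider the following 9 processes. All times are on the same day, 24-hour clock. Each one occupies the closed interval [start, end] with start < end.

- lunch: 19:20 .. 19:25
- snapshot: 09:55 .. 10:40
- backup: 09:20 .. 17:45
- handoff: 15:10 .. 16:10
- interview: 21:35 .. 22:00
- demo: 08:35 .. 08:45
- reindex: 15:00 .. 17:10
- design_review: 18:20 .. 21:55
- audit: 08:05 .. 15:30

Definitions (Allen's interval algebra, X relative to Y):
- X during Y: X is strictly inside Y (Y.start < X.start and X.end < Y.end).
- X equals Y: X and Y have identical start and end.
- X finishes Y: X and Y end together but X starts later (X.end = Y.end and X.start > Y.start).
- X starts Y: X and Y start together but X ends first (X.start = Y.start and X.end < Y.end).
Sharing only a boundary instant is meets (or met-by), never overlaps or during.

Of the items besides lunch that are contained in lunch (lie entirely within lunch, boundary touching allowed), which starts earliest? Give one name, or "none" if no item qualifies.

none

Target lunch = [19:20, 19:25].
audit [08:05, 15:30] → before → excluded.
backup [09:20, 17:45] → before → excluded.
demo [08:35, 08:45] → before → excluded.
design_review [18:20, 21:55] → contains → excluded.
handoff [15:10, 16:10] → before → excluded.
interview [21:35, 22:00] → after → excluded.
reindex [15:00, 17:10] → before → excluded.
snapshot [09:55, 10:40] → before → excluded.
No candidates → none.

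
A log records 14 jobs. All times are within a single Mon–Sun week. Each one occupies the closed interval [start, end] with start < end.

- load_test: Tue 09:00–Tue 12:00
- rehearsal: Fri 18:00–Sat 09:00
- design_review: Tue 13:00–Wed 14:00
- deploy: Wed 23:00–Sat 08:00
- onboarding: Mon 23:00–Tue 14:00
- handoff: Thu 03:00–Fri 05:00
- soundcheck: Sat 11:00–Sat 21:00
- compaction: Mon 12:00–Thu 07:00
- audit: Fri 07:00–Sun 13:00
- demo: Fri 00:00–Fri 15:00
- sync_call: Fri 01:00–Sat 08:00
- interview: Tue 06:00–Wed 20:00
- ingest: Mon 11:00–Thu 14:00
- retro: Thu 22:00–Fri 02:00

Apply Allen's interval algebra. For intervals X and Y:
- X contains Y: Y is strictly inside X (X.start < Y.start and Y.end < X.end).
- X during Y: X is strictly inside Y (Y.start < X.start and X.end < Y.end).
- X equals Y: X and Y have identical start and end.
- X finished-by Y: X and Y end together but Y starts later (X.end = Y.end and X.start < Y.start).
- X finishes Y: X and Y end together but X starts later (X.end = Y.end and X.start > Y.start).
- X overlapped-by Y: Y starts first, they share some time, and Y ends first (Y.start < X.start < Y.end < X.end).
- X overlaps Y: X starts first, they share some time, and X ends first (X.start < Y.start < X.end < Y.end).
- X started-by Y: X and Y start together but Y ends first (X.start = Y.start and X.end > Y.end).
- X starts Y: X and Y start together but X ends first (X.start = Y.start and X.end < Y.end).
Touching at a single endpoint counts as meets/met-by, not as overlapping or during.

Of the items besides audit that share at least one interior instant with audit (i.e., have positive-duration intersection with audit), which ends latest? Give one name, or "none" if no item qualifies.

soundcheck

Target audit = [Fri 07:00, Sun 13:00].
compaction [Mon 12:00, Thu 07:00] → before → excluded.
demo [Fri 00:00, Fri 15:00] → overlaps → candidate.
deploy [Wed 23:00, Sat 08:00] → overlaps → candidate.
design_review [Tue 13:00, Wed 14:00] → before → excluded.
handoff [Thu 03:00, Fri 05:00] → before → excluded.
ingest [Mon 11:00, Thu 14:00] → before → excluded.
interview [Tue 06:00, Wed 20:00] → before → excluded.
load_test [Tue 09:00, Tue 12:00] → before → excluded.
onboarding [Mon 23:00, Tue 14:00] → before → excluded.
rehearsal [Fri 18:00, Sat 09:00] → during → candidate.
retro [Thu 22:00, Fri 02:00] → before → excluded.
soundcheck [Sat 11:00, Sat 21:00] → during → candidate.
sync_call [Fri 01:00, Sat 08:00] → overlaps → candidate.
Among candidates, latest end is Sat 21:00 → soundcheck.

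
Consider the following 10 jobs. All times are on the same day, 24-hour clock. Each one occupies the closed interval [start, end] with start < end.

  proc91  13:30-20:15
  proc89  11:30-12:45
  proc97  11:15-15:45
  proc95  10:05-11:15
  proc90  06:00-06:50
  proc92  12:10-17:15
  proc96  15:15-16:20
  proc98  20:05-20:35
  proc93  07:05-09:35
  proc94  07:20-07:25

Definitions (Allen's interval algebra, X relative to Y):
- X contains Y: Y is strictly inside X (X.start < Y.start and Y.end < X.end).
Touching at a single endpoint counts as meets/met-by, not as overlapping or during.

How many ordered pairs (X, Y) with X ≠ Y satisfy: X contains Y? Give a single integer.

Checking all 90 ordered pairs for relation 'contains'; matching pairs in alphabetical order:
(proc91, proc96): proc91 contains proc96 ✓
(proc92, proc96): proc92 contains proc96 ✓
(proc93, proc94): proc93 contains proc94 ✓
(proc97, proc89): proc97 contains proc89 ✓
Count: 4.

4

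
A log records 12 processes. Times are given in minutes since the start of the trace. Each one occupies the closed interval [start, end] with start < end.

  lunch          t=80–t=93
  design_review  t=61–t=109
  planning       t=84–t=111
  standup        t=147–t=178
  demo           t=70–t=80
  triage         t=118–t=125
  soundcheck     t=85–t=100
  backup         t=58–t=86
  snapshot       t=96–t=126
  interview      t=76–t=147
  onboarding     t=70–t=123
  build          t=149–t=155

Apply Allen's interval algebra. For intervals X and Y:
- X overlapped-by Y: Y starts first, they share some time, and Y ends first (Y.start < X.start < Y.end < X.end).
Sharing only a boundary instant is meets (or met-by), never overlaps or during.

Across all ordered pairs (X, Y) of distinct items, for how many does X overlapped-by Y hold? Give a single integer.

18

Checking all 132 ordered pairs for relation 'overlapped-by'; matching pairs in alphabetical order:
(design_review, backup): design_review overlapped-by backup ✓
(interview, backup): interview overlapped-by backup ✓
(interview, demo): interview overlapped-by demo ✓
(interview, design_review): interview overlapped-by design_review ✓
(interview, onboarding): interview overlapped-by onboarding ✓
(lunch, backup): lunch overlapped-by backup ✓
(onboarding, backup): onboarding overlapped-by backup ✓
(onboarding, design_review): onboarding overlapped-by design_review ✓
(planning, backup): planning overlapped-by backup ✓
(planning, design_review): planning overlapped-by design_review ✓
(planning, lunch): planning overlapped-by lunch ✓
(snapshot, design_review): snapshot overlapped-by design_review ✓
(snapshot, onboarding): snapshot overlapped-by onboarding ✓
(snapshot, planning): snapshot overlapped-by planning ✓
(snapshot, soundcheck): snapshot overlapped-by soundcheck ✓
(soundcheck, backup): soundcheck overlapped-by backup ✓
(soundcheck, lunch): soundcheck overlapped-by lunch ✓
(triage, onboarding): triage overlapped-by onboarding ✓
Count: 18.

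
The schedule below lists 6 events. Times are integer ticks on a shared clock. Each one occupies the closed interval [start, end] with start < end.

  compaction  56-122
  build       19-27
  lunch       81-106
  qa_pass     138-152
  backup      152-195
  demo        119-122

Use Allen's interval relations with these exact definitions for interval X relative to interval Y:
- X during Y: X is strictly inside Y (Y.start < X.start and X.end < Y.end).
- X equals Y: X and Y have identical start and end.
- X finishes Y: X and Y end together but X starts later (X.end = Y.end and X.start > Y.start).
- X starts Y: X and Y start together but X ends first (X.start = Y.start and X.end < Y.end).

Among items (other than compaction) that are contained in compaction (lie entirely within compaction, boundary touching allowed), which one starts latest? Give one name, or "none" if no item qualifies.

demo

Target compaction = [56, 122].
backup [152, 195] → after → excluded.
build [19, 27] → before → excluded.
demo [119, 122] → finishes → candidate.
lunch [81, 106] → during → candidate.
qa_pass [138, 152] → after → excluded.
Among candidates, latest start is 119 → demo.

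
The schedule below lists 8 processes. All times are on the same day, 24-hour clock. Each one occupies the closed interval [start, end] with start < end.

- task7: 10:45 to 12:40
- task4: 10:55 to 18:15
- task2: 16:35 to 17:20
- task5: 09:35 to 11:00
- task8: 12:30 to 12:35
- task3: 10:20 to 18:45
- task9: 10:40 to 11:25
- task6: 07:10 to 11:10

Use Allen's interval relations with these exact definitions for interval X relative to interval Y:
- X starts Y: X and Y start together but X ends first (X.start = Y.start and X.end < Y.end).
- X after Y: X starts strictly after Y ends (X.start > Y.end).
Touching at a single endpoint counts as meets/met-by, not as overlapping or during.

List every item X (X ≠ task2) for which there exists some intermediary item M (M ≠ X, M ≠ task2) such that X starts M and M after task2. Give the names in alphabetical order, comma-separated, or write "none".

none

Target task2 = [16:35, 17:20].
Intermediaries M with M after task2: none.
Union: none.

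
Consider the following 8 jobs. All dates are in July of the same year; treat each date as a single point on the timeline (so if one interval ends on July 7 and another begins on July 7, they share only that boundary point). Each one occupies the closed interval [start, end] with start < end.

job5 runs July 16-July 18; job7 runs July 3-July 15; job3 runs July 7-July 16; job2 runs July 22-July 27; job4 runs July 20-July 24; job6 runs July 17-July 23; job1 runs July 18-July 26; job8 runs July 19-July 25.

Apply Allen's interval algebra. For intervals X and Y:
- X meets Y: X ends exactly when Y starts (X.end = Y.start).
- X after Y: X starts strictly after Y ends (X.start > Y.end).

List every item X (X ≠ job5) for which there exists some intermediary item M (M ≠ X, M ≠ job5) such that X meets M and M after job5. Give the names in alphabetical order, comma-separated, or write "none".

Target job5 = [July 16, July 18].
Intermediaries M with M after job5: job2, job4, job8.
Via job2 — items with X meets job2: none.
Via job4 — items with X meets job4: none.
Via job8 — items with X meets job8: none.
Union: none.

none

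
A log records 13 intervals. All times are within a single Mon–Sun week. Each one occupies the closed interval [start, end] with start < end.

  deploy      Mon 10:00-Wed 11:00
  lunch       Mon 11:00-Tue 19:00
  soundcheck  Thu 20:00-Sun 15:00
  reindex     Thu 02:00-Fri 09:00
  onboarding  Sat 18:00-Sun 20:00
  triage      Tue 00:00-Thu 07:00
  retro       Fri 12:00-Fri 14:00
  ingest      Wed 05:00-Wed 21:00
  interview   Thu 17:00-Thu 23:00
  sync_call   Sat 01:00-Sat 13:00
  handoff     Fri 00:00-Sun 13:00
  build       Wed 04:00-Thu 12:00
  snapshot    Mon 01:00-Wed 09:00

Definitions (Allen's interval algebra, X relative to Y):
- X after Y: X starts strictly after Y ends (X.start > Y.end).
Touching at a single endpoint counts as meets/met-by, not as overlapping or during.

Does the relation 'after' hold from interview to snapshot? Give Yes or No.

Yes

interview = [Thu 17:00, Thu 23:00], snapshot = [Mon 01:00, Wed 09:00].
Actual relation of interview to snapshot: after.
Asked whether 'after' holds → Yes.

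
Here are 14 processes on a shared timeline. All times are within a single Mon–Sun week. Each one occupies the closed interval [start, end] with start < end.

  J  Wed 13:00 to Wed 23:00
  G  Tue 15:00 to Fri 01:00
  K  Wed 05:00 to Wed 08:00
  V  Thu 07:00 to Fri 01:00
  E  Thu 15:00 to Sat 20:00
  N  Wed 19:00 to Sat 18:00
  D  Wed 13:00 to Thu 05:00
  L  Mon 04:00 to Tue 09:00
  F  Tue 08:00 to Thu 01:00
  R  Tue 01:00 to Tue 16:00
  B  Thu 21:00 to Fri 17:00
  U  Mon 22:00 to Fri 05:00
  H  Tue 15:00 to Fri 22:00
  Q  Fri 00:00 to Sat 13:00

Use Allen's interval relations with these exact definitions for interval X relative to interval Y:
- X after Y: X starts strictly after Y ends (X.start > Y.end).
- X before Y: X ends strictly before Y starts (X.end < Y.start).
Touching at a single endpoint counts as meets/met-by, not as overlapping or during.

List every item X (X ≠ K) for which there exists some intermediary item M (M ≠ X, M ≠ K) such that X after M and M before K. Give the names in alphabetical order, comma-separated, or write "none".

B, D, E, G, H, J, N, Q, V

Target K = [Wed 05:00, Wed 08:00].
Intermediaries M with M before K: L, R.
Via L — items with X after L: B, D, E, G, H, J, N, Q, V.
Via R — items with X after R: B, D, E, J, N, Q, V.
Union: B, D, E, G, H, J, N, Q, V.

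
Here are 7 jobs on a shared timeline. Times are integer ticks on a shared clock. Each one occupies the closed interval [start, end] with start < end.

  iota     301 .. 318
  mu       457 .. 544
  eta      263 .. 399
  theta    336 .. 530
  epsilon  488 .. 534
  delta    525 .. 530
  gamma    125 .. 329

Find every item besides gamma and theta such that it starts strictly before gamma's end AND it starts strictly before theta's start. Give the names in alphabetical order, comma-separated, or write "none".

Conditions: its start is strictly before gamma's end (X.start < 329) AND its start is strictly before theta's start (X.start < 336).
delta: start 525 < 329? ✗; start 525 < 336? ✗ → no.
epsilon: start 488 < 329? ✗; start 488 < 336? ✗ → no.
eta: start 263 < 329? ✓; start 263 < 336? ✓ → yes.
iota: start 301 < 329? ✓; start 301 < 336? ✓ → yes.
mu: start 457 < 329? ✗; start 457 < 336? ✗ → no.
Result: eta, iota.

eta, iota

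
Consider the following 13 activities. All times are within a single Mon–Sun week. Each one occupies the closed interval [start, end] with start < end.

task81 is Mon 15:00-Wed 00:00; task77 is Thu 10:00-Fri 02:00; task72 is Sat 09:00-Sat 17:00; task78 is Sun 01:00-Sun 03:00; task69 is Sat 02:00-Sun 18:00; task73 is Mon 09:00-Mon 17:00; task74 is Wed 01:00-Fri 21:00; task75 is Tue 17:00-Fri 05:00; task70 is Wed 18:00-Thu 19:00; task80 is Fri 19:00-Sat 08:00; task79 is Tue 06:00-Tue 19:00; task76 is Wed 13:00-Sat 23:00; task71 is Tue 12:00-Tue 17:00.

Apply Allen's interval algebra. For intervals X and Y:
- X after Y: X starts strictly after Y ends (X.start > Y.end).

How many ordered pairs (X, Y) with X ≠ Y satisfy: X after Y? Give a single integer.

Checking all 156 ordered pairs for relation 'after'; matching pairs in alphabetical order:
(task69, task70): task69 after task70 ✓
(task69, task71): task69 after task71 ✓
(task69, task73): task69 after task73 ✓
(task69, task74): task69 after task74 ✓
(task69, task75): task69 after task75 ✓
(task69, task77): task69 after task77 ✓
(task69, task79): task69 after task79 ✓
(task69, task81): task69 after task81 ✓
(task70, task71): task70 after task71 ✓
(task70, task73): task70 after task73 ✓
(task70, task79): task70 after task79 ✓
(task70, task81): task70 after task81 ✓
(task71, task73): task71 after task73 ✓
(task72, task70): task72 after task70 ✓
(task72, task71): task72 after task71 ✓
(task72, task73): task72 after task73 ✓
(task72, task74): task72 after task74 ✓
(task72, task75): task72 after task75 ✓
(task72, task77): task72 after task77 ✓
(task72, task79): task72 after task79 ✓
(task72, task80): task72 after task80 ✓
(task72, task81): task72 after task81 ✓
(task74, task71): task74 after task71 ✓
(task74, task73): task74 after task73 ✓
... plus 30 further pairs not listed.
Count: 54.

54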